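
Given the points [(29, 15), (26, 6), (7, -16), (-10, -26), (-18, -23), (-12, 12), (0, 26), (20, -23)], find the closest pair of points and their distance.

Computing all pairwise distances among 8 points:

d((29, 15), (26, 6)) = 9.4868
d((29, 15), (7, -16)) = 38.0132
d((29, 15), (-10, -26)) = 56.5862
d((29, 15), (-18, -23)) = 60.4401
d((29, 15), (-12, 12)) = 41.1096
d((29, 15), (0, 26)) = 31.0161
d((29, 15), (20, -23)) = 39.0512
d((26, 6), (7, -16)) = 29.0689
d((26, 6), (-10, -26)) = 48.1664
d((26, 6), (-18, -23)) = 52.6972
d((26, 6), (-12, 12)) = 38.4708
d((26, 6), (0, 26)) = 32.8024
d((26, 6), (20, -23)) = 29.6142
d((7, -16), (-10, -26)) = 19.7231
d((7, -16), (-18, -23)) = 25.9615
d((7, -16), (-12, 12)) = 33.8378
d((7, -16), (0, 26)) = 42.5793
d((7, -16), (20, -23)) = 14.7648
d((-10, -26), (-18, -23)) = 8.544 <-- minimum
d((-10, -26), (-12, 12)) = 38.0526
d((-10, -26), (0, 26)) = 52.9528
d((-10, -26), (20, -23)) = 30.1496
d((-18, -23), (-12, 12)) = 35.5106
d((-18, -23), (0, 26)) = 52.2015
d((-18, -23), (20, -23)) = 38.0
d((-12, 12), (0, 26)) = 18.4391
d((-12, 12), (20, -23)) = 47.4236
d((0, 26), (20, -23)) = 52.9245

Closest pair: (-10, -26) and (-18, -23) with distance 8.544

The closest pair is (-10, -26) and (-18, -23) with Euclidean distance 8.544. For 8 points, brute-force pairwise comparison is shown above. For large n, the divide-and-conquer algorithm (sort by x, recurse on halves, check the dividing strip) achieves O(n log n).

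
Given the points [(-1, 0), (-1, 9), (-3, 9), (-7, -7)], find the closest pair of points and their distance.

Computing all pairwise distances among 4 points:

d((-1, 0), (-1, 9)) = 9.0
d((-1, 0), (-3, 9)) = 9.2195
d((-1, 0), (-7, -7)) = 9.2195
d((-1, 9), (-3, 9)) = 2.0 <-- minimum
d((-1, 9), (-7, -7)) = 17.088
d((-3, 9), (-7, -7)) = 16.4924

Closest pair: (-1, 9) and (-3, 9) with distance 2.0

The closest pair is (-1, 9) and (-3, 9) with Euclidean distance 2.0. For 4 points, brute-force pairwise comparison is shown above. For large n, the divide-and-conquer algorithm (sort by x, recurse on halves, check the dividing strip) achieves O(n log n).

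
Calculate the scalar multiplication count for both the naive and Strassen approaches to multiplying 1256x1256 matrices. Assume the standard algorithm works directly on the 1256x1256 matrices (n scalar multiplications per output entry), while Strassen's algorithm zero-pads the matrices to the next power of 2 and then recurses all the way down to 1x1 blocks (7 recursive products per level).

Matrix multiplication for 1256x1256 matrices:

Strassen's algorithm requires power-of-2 dimensions. Pad 1256x1256 to 2048x2048 (next power of 2).

Standard algorithm: 1256^3 = 1981385216 multiplications
Strassen's algorithm: 7^(log2(2048)) = 7^11 = 1977326743 multiplications
Savings: 1981385216 - 1977326743 = 4058473 multiplications

Standard: 1981385216 multiplications (1256^3). Strassen: 1977326743 multiplications (7^11, after padding to 2048x2048). Strassen reduces 8 recursive multiplications to 7 at each level.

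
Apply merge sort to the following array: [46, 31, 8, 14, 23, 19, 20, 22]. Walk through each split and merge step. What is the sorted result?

Merge sort trace:

Split: [46, 31, 8, 14, 23, 19, 20, 22] -> [46, 31, 8, 14] and [23, 19, 20, 22]
  Split: [46, 31, 8, 14] -> [46, 31] and [8, 14]
    Split: [46, 31] -> [46] and [31]
    Merge: [46] + [31] -> [31, 46]
    Split: [8, 14] -> [8] and [14]
    Merge: [8] + [14] -> [8, 14]
  Merge: [31, 46] + [8, 14] -> [8, 14, 31, 46]
  Split: [23, 19, 20, 22] -> [23, 19] and [20, 22]
    Split: [23, 19] -> [23] and [19]
    Merge: [23] + [19] -> [19, 23]
    Split: [20, 22] -> [20] and [22]
    Merge: [20] + [22] -> [20, 22]
  Merge: [19, 23] + [20, 22] -> [19, 20, 22, 23]
Merge: [8, 14, 31, 46] + [19, 20, 22, 23] -> [8, 14, 19, 20, 22, 23, 31, 46]

Final sorted array: [8, 14, 19, 20, 22, 23, 31, 46]

The merge sort proceeds by recursively splitting the array and merging sorted halves.
After all merges, the sorted array is [8, 14, 19, 20, 22, 23, 31, 46].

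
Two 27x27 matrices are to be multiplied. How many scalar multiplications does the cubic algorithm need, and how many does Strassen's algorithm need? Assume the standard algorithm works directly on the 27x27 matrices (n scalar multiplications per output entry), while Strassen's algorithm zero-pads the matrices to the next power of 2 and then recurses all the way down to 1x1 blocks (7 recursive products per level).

Matrix multiplication for 27x27 matrices:

Strassen's algorithm requires power-of-2 dimensions. Pad 27x27 to 32x32 (next power of 2).

Standard algorithm: 27^3 = 19683 multiplications
Strassen's algorithm: 7^(log2(32)) = 7^5 = 16807 multiplications
Savings: 19683 - 16807 = 2876 multiplications

Standard: 19683 multiplications (27^3). Strassen: 16807 multiplications (7^5, after padding to 32x32). Strassen reduces 8 recursive multiplications to 7 at each level.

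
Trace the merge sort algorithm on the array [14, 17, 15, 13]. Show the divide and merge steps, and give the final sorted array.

Merge sort trace:

Split: [14, 17, 15, 13] -> [14, 17] and [15, 13]
  Split: [14, 17] -> [14] and [17]
  Merge: [14] + [17] -> [14, 17]
  Split: [15, 13] -> [15] and [13]
  Merge: [15] + [13] -> [13, 15]
Merge: [14, 17] + [13, 15] -> [13, 14, 15, 17]

Final sorted array: [13, 14, 15, 17]

The merge sort proceeds by recursively splitting the array and merging sorted halves.
After all merges, the sorted array is [13, 14, 15, 17].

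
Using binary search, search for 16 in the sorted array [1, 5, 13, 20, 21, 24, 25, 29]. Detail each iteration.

Binary search for 16 in [1, 5, 13, 20, 21, 24, 25, 29]:

lo=0, hi=7, mid=3, arr[mid]=20 -> 20 > 16, search left half
lo=0, hi=2, mid=1, arr[mid]=5 -> 5 < 16, search right half
lo=2, hi=2, mid=2, arr[mid]=13 -> 13 < 16, search right half
lo=3 > hi=2, target 16 not found

Binary search determines that 16 is not in the array after 3 comparisons. The search space was exhausted without finding the target.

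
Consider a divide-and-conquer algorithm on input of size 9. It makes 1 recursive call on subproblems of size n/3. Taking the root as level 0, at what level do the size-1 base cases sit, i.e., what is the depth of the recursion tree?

For divide and conquer with division factor 3:

Problem sizes at each level:
Level 0: 9
Level 1: 3
Level 2: 1

The root is level 0 and the size-1 base case is level 2 (the tree spans levels 0 through 2, i.e. 3 levels counting the root), so the depth is the number of divisions: log_3(9) = 2

The recursion tree depth is log_3(9) = 2. At each level, the problem size is divided by 3, so it takes 2 divisions to reduce to a base case of size 1. The algorithm makes 1 recursive call at each level.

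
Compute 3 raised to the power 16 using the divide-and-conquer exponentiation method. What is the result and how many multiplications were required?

Computing 3^16 by squaring (build up from 3^1; each line after the first costs one multiplication):

3^1 = 3
3^2 = (3^1)^2 = 3^2 = 9
3^4 = (3^2)^2 = 9^2 = 81
3^8 = (3^4)^2 = 81^2 = 6561
3^16 = (3^8)^2 = 6561^2 = 43046721

Result: 43046721
Multiplications needed: 4 (4 lines after 3^1)

3^16 = 43046721. Using exponentiation by squaring, this requires 4 multiplications. The key idea: if the exponent is even, square the half-power; if odd, multiply by the base once.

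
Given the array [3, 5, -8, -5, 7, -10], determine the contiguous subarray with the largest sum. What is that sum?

Using Kadane's algorithm on [3, 5, -8, -5, 7, -10]:

Scanning through the array:
Position 1 (value 5): max_ending_here = 8, max_so_far = 8
Position 2 (value -8): max_ending_here = 0, max_so_far = 8
Position 3 (value -5): max_ending_here = -5, max_so_far = 8
Position 4 (value 7): max_ending_here = 7, max_so_far = 8
Position 5 (value -10): max_ending_here = -3, max_so_far = 8

Maximum subarray: [3, 5]
Maximum sum: 8

The maximum subarray is [3, 5] with sum 8. This subarray runs from index 0 to index 1.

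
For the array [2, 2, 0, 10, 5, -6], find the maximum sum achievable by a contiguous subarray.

Using Kadane's algorithm on [2, 2, 0, 10, 5, -6]:

Scanning through the array:
Position 1 (value 2): max_ending_here = 4, max_so_far = 4
Position 2 (value 0): max_ending_here = 4, max_so_far = 4
Position 3 (value 10): max_ending_here = 14, max_so_far = 14
Position 4 (value 5): max_ending_here = 19, max_so_far = 19
Position 5 (value -6): max_ending_here = 13, max_so_far = 19

Maximum subarray: [2, 2, 0, 10, 5]
Maximum sum: 19

The maximum subarray is [2, 2, 0, 10, 5] with sum 19. This subarray runs from index 0 to index 4.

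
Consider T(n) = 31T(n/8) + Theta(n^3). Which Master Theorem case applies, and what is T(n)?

Master Theorem for T(n) = 31T(n/8) + O(n^3):

a = 31, b = 8, c = 3
log_b(a) = log_8(31) = 1.6514

Case 3: c = 3 > log_8(31) = 1.6514
T(n) = O(n^3) = O(n^3)

For T(n) = 31T(n/8) + O(n^3): log_8(31) = 1.6514. This is Case 3 of the Master Theorem (c > log_b(a), work dominated by root), giving O(n^3).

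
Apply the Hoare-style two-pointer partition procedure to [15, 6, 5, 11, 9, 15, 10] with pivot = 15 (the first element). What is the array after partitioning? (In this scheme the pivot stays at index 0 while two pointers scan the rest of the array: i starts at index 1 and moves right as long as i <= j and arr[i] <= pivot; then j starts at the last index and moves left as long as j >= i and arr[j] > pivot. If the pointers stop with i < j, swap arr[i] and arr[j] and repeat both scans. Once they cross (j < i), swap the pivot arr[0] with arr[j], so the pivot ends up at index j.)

Hoare-style two-pointer partition with pivot = 15:

Initial array: [15, 6, 5, 11, 9, 15, 10]

Pointers start at i = 1, j = 6.
i ends at 7, j ends at 6: the pointers have crossed (j < i), so scanning stops.

Swap pivot arr[0] with arr[6] to place pivot at position 6: [10, 6, 5, 11, 9, 15, 15]
Pivot position: 6

After partitioning with pivot 15, the array becomes [10, 6, 5, 11, 9, 15, 15]. The pivot is placed at index 6. All elements to the left of the pivot are <= 15, and all elements to the right are > 15.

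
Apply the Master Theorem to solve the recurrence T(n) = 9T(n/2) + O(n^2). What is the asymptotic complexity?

Master Theorem for T(n) = 9T(n/2) + O(n^2):

a = 9, b = 2, c = 2
log_b(a) = log_2(9) = 3.1699

Case 1: c = 2 < log_2(9) = 3.1699
T(n) = O(n^(log_2 9))

For T(n) = 9T(n/2) + O(n^2): log_2(9) = 3.1699. This is Case 1 of the Master Theorem (c < log_b(a), work dominated by leaves), giving O(n^(log_2 9)).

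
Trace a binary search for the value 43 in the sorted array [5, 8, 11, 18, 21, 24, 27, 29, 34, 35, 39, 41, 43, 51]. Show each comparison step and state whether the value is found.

Binary search for 43 in [5, 8, 11, 18, 21, 24, 27, 29, 34, 35, 39, 41, 43, 51]:

lo=0, hi=13, mid=6, arr[mid]=27 -> 27 < 43, search right half
lo=7, hi=13, mid=10, arr[mid]=39 -> 39 < 43, search right half
lo=11, hi=13, mid=12, arr[mid]=43 -> Found target at index 12!

Binary search finds 43 at index 12 after 3 comparisons. The search repeatedly halves the search space by comparing with the middle element.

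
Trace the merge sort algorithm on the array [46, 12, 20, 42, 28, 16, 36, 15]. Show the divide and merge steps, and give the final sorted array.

Merge sort trace:

Split: [46, 12, 20, 42, 28, 16, 36, 15] -> [46, 12, 20, 42] and [28, 16, 36, 15]
  Split: [46, 12, 20, 42] -> [46, 12] and [20, 42]
    Split: [46, 12] -> [46] and [12]
    Merge: [46] + [12] -> [12, 46]
    Split: [20, 42] -> [20] and [42]
    Merge: [20] + [42] -> [20, 42]
  Merge: [12, 46] + [20, 42] -> [12, 20, 42, 46]
  Split: [28, 16, 36, 15] -> [28, 16] and [36, 15]
    Split: [28, 16] -> [28] and [16]
    Merge: [28] + [16] -> [16, 28]
    Split: [36, 15] -> [36] and [15]
    Merge: [36] + [15] -> [15, 36]
  Merge: [16, 28] + [15, 36] -> [15, 16, 28, 36]
Merge: [12, 20, 42, 46] + [15, 16, 28, 36] -> [12, 15, 16, 20, 28, 36, 42, 46]

Final sorted array: [12, 15, 16, 20, 28, 36, 42, 46]

The merge sort proceeds by recursively splitting the array and merging sorted halves.
After all merges, the sorted array is [12, 15, 16, 20, 28, 36, 42, 46].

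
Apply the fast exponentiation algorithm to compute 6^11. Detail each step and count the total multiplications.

Computing 6^11 by squaring (build up from 6^1; each line after the first costs one multiplication):

6^1 = 6
6^2 = (6^1)^2 = 6^2 = 36
6^4 = (6^2)^2 = 36^2 = 1296
6^5 = 6 * 6^4 = 6 * 1296 = 7776
6^10 = (6^5)^2 = 7776^2 = 60466176
6^11 = 6 * 6^10 = 6 * 60466176 = 362797056

Result: 362797056
Multiplications needed: 5 (5 lines after 6^1)

6^11 = 362797056. Using exponentiation by squaring, this requires 5 multiplications. The key idea: if the exponent is even, square the half-power; if odd, multiply by the base once.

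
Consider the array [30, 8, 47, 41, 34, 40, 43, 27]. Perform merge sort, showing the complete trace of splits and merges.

Merge sort trace:

Split: [30, 8, 47, 41, 34, 40, 43, 27] -> [30, 8, 47, 41] and [34, 40, 43, 27]
  Split: [30, 8, 47, 41] -> [30, 8] and [47, 41]
    Split: [30, 8] -> [30] and [8]
    Merge: [30] + [8] -> [8, 30]
    Split: [47, 41] -> [47] and [41]
    Merge: [47] + [41] -> [41, 47]
  Merge: [8, 30] + [41, 47] -> [8, 30, 41, 47]
  Split: [34, 40, 43, 27] -> [34, 40] and [43, 27]
    Split: [34, 40] -> [34] and [40]
    Merge: [34] + [40] -> [34, 40]
    Split: [43, 27] -> [43] and [27]
    Merge: [43] + [27] -> [27, 43]
  Merge: [34, 40] + [27, 43] -> [27, 34, 40, 43]
Merge: [8, 30, 41, 47] + [27, 34, 40, 43] -> [8, 27, 30, 34, 40, 41, 43, 47]

Final sorted array: [8, 27, 30, 34, 40, 41, 43, 47]

The merge sort proceeds by recursively splitting the array and merging sorted halves.
After all merges, the sorted array is [8, 27, 30, 34, 40, 41, 43, 47].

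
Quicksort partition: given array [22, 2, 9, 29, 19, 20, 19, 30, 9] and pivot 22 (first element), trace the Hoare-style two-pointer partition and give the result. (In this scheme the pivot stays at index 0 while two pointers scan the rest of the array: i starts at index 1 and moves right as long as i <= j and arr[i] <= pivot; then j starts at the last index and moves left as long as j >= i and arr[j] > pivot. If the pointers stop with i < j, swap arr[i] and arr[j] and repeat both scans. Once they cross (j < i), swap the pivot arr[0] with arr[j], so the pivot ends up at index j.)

Hoare-style two-pointer partition with pivot = 22:

Initial array: [22, 2, 9, 29, 19, 20, 19, 30, 9]

Pointers start at i = 1, j = 8.
i stops at index 3 (arr[3]=29 > 22), j stops at index 8 (arr[8]=9 <= 22): swap arr[3] and arr[8], array becomes [22, 2, 9, 9, 19, 20, 19, 30, 29]
i ends at 7, j ends at 6: the pointers have crossed (j < i), so scanning stops.

Swap pivot arr[0] with arr[6] to place pivot at position 6: [19, 2, 9, 9, 19, 20, 22, 30, 29]
Pivot position: 6

After partitioning with pivot 22, the array becomes [19, 2, 9, 9, 19, 20, 22, 30, 29]. The pivot is placed at index 6. All elements to the left of the pivot are <= 22, and all elements to the right are > 22.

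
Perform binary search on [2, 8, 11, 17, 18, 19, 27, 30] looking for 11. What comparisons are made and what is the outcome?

Binary search for 11 in [2, 8, 11, 17, 18, 19, 27, 30]:

lo=0, hi=7, mid=3, arr[mid]=17 -> 17 > 11, search left half
lo=0, hi=2, mid=1, arr[mid]=8 -> 8 < 11, search right half
lo=2, hi=2, mid=2, arr[mid]=11 -> Found target at index 2!

Binary search finds 11 at index 2 after 3 comparisons. The search repeatedly halves the search space by comparing with the middle element.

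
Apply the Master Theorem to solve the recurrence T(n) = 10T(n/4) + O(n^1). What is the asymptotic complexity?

Master Theorem for T(n) = 10T(n/4) + O(n^1):

a = 10, b = 4, c = 1
log_b(a) = log_4(10) = 1.6610

Case 1: c = 1 < log_4(10) = 1.6610
T(n) = O(n^(log_4 10))

For T(n) = 10T(n/4) + O(n^1): log_4(10) = 1.6610. This is Case 1 of the Master Theorem (c < log_b(a), work dominated by leaves), giving O(n^(log_4 10)).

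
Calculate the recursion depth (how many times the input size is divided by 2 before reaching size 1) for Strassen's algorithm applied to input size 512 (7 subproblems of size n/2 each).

For divide and conquer with division factor 2:

Problem sizes at each level:
Level 0: 512
Level 1: 256
Level 2: 128
Level 3: 64
Level 4: 32
Level 5: 16
Level 6: 8
Level 7: 4
Level 8: 2
Level 9: 1

The root is level 0 and the size-1 base case is level 9 (the tree spans levels 0 through 9, i.e. 10 levels counting the root), so the depth is the number of divisions: log_2(512) = 9

The recursion tree depth is log_2(512) = 9. At each level, the problem size is divided by 2, so it takes 9 divisions to reduce to a base case of size 1. The algorithm makes 7 recursive calls at each level.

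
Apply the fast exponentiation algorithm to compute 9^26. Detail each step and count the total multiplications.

Computing 9^26 by squaring (build up from 9^1; each line after the first costs one multiplication):

9^1 = 9
9^2 = (9^1)^2 = 9^2 = 81
9^3 = 9 * 9^2 = 9 * 81 = 729
9^6 = (9^3)^2 = 729^2 = 531441
9^12 = (9^6)^2 = 531441^2 = 282429536481
9^13 = 9 * 9^12 = 9 * 282429536481 = 2541865828329
9^26 = (9^13)^2 = 2541865828329^2 = 6461081889226673298932241

Result: 6461081889226673298932241
Multiplications needed: 6 (6 lines after 9^1)

9^26 = 6461081889226673298932241. Using exponentiation by squaring, this requires 6 multiplications. The key idea: if the exponent is even, square the half-power; if odd, multiply by the base once.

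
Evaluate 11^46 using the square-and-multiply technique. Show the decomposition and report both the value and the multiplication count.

Computing 11^46 by squaring (build up from 11^1; each line after the first costs one multiplication):

11^1 = 11
11^2 = (11^1)^2 = 11^2 = 121
11^4 = (11^2)^2 = 121^2 = 14641
11^5 = 11 * 11^4 = 11 * 14641 = 161051
11^10 = (11^5)^2 = 161051^2 = 25937424601
11^11 = 11 * 11^10 = 11 * 25937424601 = 285311670611
11^22 = (11^11)^2 = 285311670611^2 = 81402749386839761113321
11^23 = 11 * 11^22 = 11 * 81402749386839761113321 = 895430243255237372246531
11^46 = (11^23)^2 = 895430243255237372246531^2 = 801795320536133573571931534665380233173841533961

Result: 801795320536133573571931534665380233173841533961
Multiplications needed: 8 (8 lines after 11^1)

11^46 = 801795320536133573571931534665380233173841533961. Using exponentiation by squaring, this requires 8 multiplications. The key idea: if the exponent is even, square the half-power; if odd, multiply by the base once.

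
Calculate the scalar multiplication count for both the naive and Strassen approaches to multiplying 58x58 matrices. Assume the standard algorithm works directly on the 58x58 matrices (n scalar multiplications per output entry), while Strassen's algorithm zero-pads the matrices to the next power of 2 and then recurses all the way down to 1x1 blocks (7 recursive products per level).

Matrix multiplication for 58x58 matrices:

Strassen's algorithm requires power-of-2 dimensions. Pad 58x58 to 64x64 (next power of 2).

Standard algorithm: 58^3 = 195112 multiplications
Strassen's algorithm: 7^(log2(64)) = 7^6 = 117649 multiplications
Savings: 195112 - 117649 = 77463 multiplications

Standard: 195112 multiplications (58^3). Strassen: 117649 multiplications (7^6, after padding to 64x64). Strassen reduces 8 recursive multiplications to 7 at each level.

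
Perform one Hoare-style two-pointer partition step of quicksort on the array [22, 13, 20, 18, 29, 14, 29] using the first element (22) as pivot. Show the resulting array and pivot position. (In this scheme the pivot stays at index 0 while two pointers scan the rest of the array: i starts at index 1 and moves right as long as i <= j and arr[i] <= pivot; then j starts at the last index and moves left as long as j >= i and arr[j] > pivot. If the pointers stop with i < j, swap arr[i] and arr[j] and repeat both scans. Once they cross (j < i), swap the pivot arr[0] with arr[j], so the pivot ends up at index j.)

Hoare-style two-pointer partition with pivot = 22:

Initial array: [22, 13, 20, 18, 29, 14, 29]

Pointers start at i = 1, j = 6.
i stops at index 4 (arr[4]=29 > 22), j stops at index 5 (arr[5]=14 <= 22): swap arr[4] and arr[5], array becomes [22, 13, 20, 18, 14, 29, 29]
i ends at 5, j ends at 4: the pointers have crossed (j < i), so scanning stops.

Swap pivot arr[0] with arr[4] to place pivot at position 4: [14, 13, 20, 18, 22, 29, 29]
Pivot position: 4

After partitioning with pivot 22, the array becomes [14, 13, 20, 18, 22, 29, 29]. The pivot is placed at index 4. All elements to the left of the pivot are <= 22, and all elements to the right are > 22.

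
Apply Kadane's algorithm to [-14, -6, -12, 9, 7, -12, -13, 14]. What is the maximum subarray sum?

Using Kadane's algorithm on [-14, -6, -12, 9, 7, -12, -13, 14]:

Scanning through the array:
Position 1 (value -6): max_ending_here = -6, max_so_far = -6
Position 2 (value -12): max_ending_here = -12, max_so_far = -6
Position 3 (value 9): max_ending_here = 9, max_so_far = 9
Position 4 (value 7): max_ending_here = 16, max_so_far = 16
Position 5 (value -12): max_ending_here = 4, max_so_far = 16
Position 6 (value -13): max_ending_here = -9, max_so_far = 16
Position 7 (value 14): max_ending_here = 14, max_so_far = 16

Maximum subarray: [9, 7]
Maximum sum: 16

The maximum subarray is [9, 7] with sum 16. This subarray runs from index 3 to index 4.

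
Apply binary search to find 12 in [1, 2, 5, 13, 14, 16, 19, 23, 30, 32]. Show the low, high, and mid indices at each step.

Binary search for 12 in [1, 2, 5, 13, 14, 16, 19, 23, 30, 32]:

lo=0, hi=9, mid=4, arr[mid]=14 -> 14 > 12, search left half
lo=0, hi=3, mid=1, arr[mid]=2 -> 2 < 12, search right half
lo=2, hi=3, mid=2, arr[mid]=5 -> 5 < 12, search right half
lo=3, hi=3, mid=3, arr[mid]=13 -> 13 > 12, search left half
lo=3 > hi=2, target 12 not found

Binary search determines that 12 is not in the array after 4 comparisons. The search space was exhausted without finding the target.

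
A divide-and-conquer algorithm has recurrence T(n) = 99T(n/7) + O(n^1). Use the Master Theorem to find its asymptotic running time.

Master Theorem for T(n) = 99T(n/7) + O(n^1):

a = 99, b = 7, c = 1
log_b(a) = log_7(99) = 2.3614

Case 1: c = 1 < log_7(99) = 2.3614
T(n) = O(n^(log_7 99))

For T(n) = 99T(n/7) + O(n^1): log_7(99) = 2.3614. This is Case 1 of the Master Theorem (c < log_b(a), work dominated by leaves), giving O(n^(log_7 99)).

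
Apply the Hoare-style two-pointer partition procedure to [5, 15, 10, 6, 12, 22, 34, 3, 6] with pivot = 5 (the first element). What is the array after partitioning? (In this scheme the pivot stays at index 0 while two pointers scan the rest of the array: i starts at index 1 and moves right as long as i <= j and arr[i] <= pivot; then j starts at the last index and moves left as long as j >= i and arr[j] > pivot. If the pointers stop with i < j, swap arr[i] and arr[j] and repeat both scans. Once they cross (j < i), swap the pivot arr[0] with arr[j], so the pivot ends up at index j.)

Hoare-style two-pointer partition with pivot = 5:

Initial array: [5, 15, 10, 6, 12, 22, 34, 3, 6]

Pointers start at i = 1, j = 8.
i stops at index 1 (arr[1]=15 > 5), j stops at index 7 (arr[7]=3 <= 5): swap arr[1] and arr[7], array becomes [5, 3, 10, 6, 12, 22, 34, 15, 6]
i ends at 2, j ends at 1: the pointers have crossed (j < i), so scanning stops.

Swap pivot arr[0] with arr[1] to place pivot at position 1: [3, 5, 10, 6, 12, 22, 34, 15, 6]
Pivot position: 1

After partitioning with pivot 5, the array becomes [3, 5, 10, 6, 12, 22, 34, 15, 6]. The pivot is placed at index 1. All elements to the left of the pivot are <= 5, and all elements to the right are > 5.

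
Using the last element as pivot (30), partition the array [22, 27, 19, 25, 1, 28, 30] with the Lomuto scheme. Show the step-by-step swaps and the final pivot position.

Lomuto partition with pivot = 30:

Initial array: [22, 27, 19, 25, 1, 28, 30]

arr[0]=22 <= 30: swap with position 0, array becomes [22, 27, 19, 25, 1, 28, 30]
arr[1]=27 <= 30: swap with position 1, array becomes [22, 27, 19, 25, 1, 28, 30]
arr[2]=19 <= 30: swap with position 2, array becomes [22, 27, 19, 25, 1, 28, 30]
arr[3]=25 <= 30: swap with position 3, array becomes [22, 27, 19, 25, 1, 28, 30]
arr[4]=1 <= 30: swap with position 4, array becomes [22, 27, 19, 25, 1, 28, 30]
arr[5]=28 <= 30: swap with position 5, array becomes [22, 27, 19, 25, 1, 28, 30]

Place pivot at position 6: [22, 27, 19, 25, 1, 28, 30]
Pivot position: 6

After partitioning with pivot 30, the array becomes [22, 27, 19, 25, 1, 28, 30]. The pivot is placed at index 6. All elements to the left of the pivot are <= 30, and all elements to the right are > 30.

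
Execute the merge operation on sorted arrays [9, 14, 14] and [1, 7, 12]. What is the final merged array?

Merging process:

Compare 9 vs 1: take 1 from right. Merged: [1]
Compare 9 vs 7: take 7 from right. Merged: [1, 7]
Compare 9 vs 12: take 9 from left. Merged: [1, 7, 9]
Compare 14 vs 12: take 12 from right. Merged: [1, 7, 9, 12]
Append remaining from left: [14, 14]. Merged: [1, 7, 9, 12, 14, 14]

Final merged array: [1, 7, 9, 12, 14, 14]
Total comparisons: 4

The merged array is [1, 7, 9, 12, 14, 14], requiring 4 comparisons. The merge step runs in O(n) time where n is the total number of elements.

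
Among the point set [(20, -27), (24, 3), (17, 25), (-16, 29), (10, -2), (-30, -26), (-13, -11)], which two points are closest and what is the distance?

Computing all pairwise distances among 7 points:

d((20, -27), (24, 3)) = 30.2655
d((20, -27), (17, 25)) = 52.0865
d((20, -27), (-16, 29)) = 66.5733
d((20, -27), (10, -2)) = 26.9258
d((20, -27), (-30, -26)) = 50.01
d((20, -27), (-13, -11)) = 36.6742
d((24, 3), (17, 25)) = 23.0868
d((24, 3), (-16, 29)) = 47.7074
d((24, 3), (10, -2)) = 14.8661 <-- minimum
d((24, 3), (-30, -26)) = 61.2944
d((24, 3), (-13, -11)) = 39.5601
d((17, 25), (-16, 29)) = 33.2415
d((17, 25), (10, -2)) = 27.8927
d((17, 25), (-30, -26)) = 69.3542
d((17, 25), (-13, -11)) = 46.8615
d((-16, 29), (10, -2)) = 40.4599
d((-16, 29), (-30, -26)) = 56.7539
d((-16, 29), (-13, -11)) = 40.1123
d((10, -2), (-30, -26)) = 46.6476
d((10, -2), (-13, -11)) = 24.6982
d((-30, -26), (-13, -11)) = 22.6716

Closest pair: (24, 3) and (10, -2) with distance 14.8661

The closest pair is (24, 3) and (10, -2) with Euclidean distance 14.8661. For 7 points, brute-force pairwise comparison is shown above. For large n, the divide-and-conquer algorithm (sort by x, recurse on halves, check the dividing strip) achieves O(n log n).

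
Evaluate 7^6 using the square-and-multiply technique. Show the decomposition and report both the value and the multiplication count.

Computing 7^6 by squaring (build up from 7^1; each line after the first costs one multiplication):

7^1 = 7
7^2 = (7^1)^2 = 7^2 = 49
7^3 = 7 * 7^2 = 7 * 49 = 343
7^6 = (7^3)^2 = 343^2 = 117649

Result: 117649
Multiplications needed: 3 (3 lines after 7^1)

7^6 = 117649. Using exponentiation by squaring, this requires 3 multiplications. The key idea: if the exponent is even, square the half-power; if odd, multiply by the base once.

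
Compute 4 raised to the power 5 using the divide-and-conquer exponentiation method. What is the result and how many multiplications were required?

Computing 4^5 by squaring (build up from 4^1; each line after the first costs one multiplication):

4^1 = 4
4^2 = (4^1)^2 = 4^2 = 16
4^4 = (4^2)^2 = 16^2 = 256
4^5 = 4 * 4^4 = 4 * 256 = 1024

Result: 1024
Multiplications needed: 3 (3 lines after 4^1)

4^5 = 1024. Using exponentiation by squaring, this requires 3 multiplications. The key idea: if the exponent is even, square the half-power; if odd, multiply by the base once.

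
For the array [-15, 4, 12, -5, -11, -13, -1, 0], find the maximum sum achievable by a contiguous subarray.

Using Kadane's algorithm on [-15, 4, 12, -5, -11, -13, -1, 0]:

Scanning through the array:
Position 1 (value 4): max_ending_here = 4, max_so_far = 4
Position 2 (value 12): max_ending_here = 16, max_so_far = 16
Position 3 (value -5): max_ending_here = 11, max_so_far = 16
Position 4 (value -11): max_ending_here = 0, max_so_far = 16
Position 5 (value -13): max_ending_here = -13, max_so_far = 16
Position 6 (value -1): max_ending_here = -1, max_so_far = 16
Position 7 (value 0): max_ending_here = 0, max_so_far = 16

Maximum subarray: [4, 12]
Maximum sum: 16

The maximum subarray is [4, 12] with sum 16. This subarray runs from index 1 to index 2.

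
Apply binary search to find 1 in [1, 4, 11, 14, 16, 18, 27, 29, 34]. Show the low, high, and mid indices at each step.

Binary search for 1 in [1, 4, 11, 14, 16, 18, 27, 29, 34]:

lo=0, hi=8, mid=4, arr[mid]=16 -> 16 > 1, search left half
lo=0, hi=3, mid=1, arr[mid]=4 -> 4 > 1, search left half
lo=0, hi=0, mid=0, arr[mid]=1 -> Found target at index 0!

Binary search finds 1 at index 0 after 3 comparisons. The search repeatedly halves the search space by comparing with the middle element.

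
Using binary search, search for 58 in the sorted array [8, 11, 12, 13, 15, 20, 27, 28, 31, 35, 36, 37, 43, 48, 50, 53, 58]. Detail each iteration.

Binary search for 58 in [8, 11, 12, 13, 15, 20, 27, 28, 31, 35, 36, 37, 43, 48, 50, 53, 58]:

lo=0, hi=16, mid=8, arr[mid]=31 -> 31 < 58, search right half
lo=9, hi=16, mid=12, arr[mid]=43 -> 43 < 58, search right half
lo=13, hi=16, mid=14, arr[mid]=50 -> 50 < 58, search right half
lo=15, hi=16, mid=15, arr[mid]=53 -> 53 < 58, search right half
lo=16, hi=16, mid=16, arr[mid]=58 -> Found target at index 16!

Binary search finds 58 at index 16 after 5 comparisons. The search repeatedly halves the search space by comparing with the middle element.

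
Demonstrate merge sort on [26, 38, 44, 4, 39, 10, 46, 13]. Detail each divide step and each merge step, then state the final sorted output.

Merge sort trace:

Split: [26, 38, 44, 4, 39, 10, 46, 13] -> [26, 38, 44, 4] and [39, 10, 46, 13]
  Split: [26, 38, 44, 4] -> [26, 38] and [44, 4]
    Split: [26, 38] -> [26] and [38]
    Merge: [26] + [38] -> [26, 38]
    Split: [44, 4] -> [44] and [4]
    Merge: [44] + [4] -> [4, 44]
  Merge: [26, 38] + [4, 44] -> [4, 26, 38, 44]
  Split: [39, 10, 46, 13] -> [39, 10] and [46, 13]
    Split: [39, 10] -> [39] and [10]
    Merge: [39] + [10] -> [10, 39]
    Split: [46, 13] -> [46] and [13]
    Merge: [46] + [13] -> [13, 46]
  Merge: [10, 39] + [13, 46] -> [10, 13, 39, 46]
Merge: [4, 26, 38, 44] + [10, 13, 39, 46] -> [4, 10, 13, 26, 38, 39, 44, 46]

Final sorted array: [4, 10, 13, 26, 38, 39, 44, 46]

The merge sort proceeds by recursively splitting the array and merging sorted halves.
After all merges, the sorted array is [4, 10, 13, 26, 38, 39, 44, 46].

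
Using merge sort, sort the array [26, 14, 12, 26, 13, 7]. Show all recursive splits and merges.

Merge sort trace:

Split: [26, 14, 12, 26, 13, 7] -> [26, 14, 12] and [26, 13, 7]
  Split: [26, 14, 12] -> [26] and [14, 12]
    Split: [14, 12] -> [14] and [12]
    Merge: [14] + [12] -> [12, 14]
  Merge: [26] + [12, 14] -> [12, 14, 26]
  Split: [26, 13, 7] -> [26] and [13, 7]
    Split: [13, 7] -> [13] and [7]
    Merge: [13] + [7] -> [7, 13]
  Merge: [26] + [7, 13] -> [7, 13, 26]
Merge: [12, 14, 26] + [7, 13, 26] -> [7, 12, 13, 14, 26, 26]

Final sorted array: [7, 12, 13, 14, 26, 26]

The merge sort proceeds by recursively splitting the array and merging sorted halves.
After all merges, the sorted array is [7, 12, 13, 14, 26, 26].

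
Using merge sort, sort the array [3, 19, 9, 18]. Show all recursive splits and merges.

Merge sort trace:

Split: [3, 19, 9, 18] -> [3, 19] and [9, 18]
  Split: [3, 19] -> [3] and [19]
  Merge: [3] + [19] -> [3, 19]
  Split: [9, 18] -> [9] and [18]
  Merge: [9] + [18] -> [9, 18]
Merge: [3, 19] + [9, 18] -> [3, 9, 18, 19]

Final sorted array: [3, 9, 18, 19]

The merge sort proceeds by recursively splitting the array and merging sorted halves.
After all merges, the sorted array is [3, 9, 18, 19].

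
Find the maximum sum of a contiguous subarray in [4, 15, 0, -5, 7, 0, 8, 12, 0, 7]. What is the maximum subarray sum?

Using Kadane's algorithm on [4, 15, 0, -5, 7, 0, 8, 12, 0, 7]:

Scanning through the array:
Position 1 (value 15): max_ending_here = 19, max_so_far = 19
Position 2 (value 0): max_ending_here = 19, max_so_far = 19
Position 3 (value -5): max_ending_here = 14, max_so_far = 19
Position 4 (value 7): max_ending_here = 21, max_so_far = 21
Position 5 (value 0): max_ending_here = 21, max_so_far = 21
Position 6 (value 8): max_ending_here = 29, max_so_far = 29
Position 7 (value 12): max_ending_here = 41, max_so_far = 41
Position 8 (value 0): max_ending_here = 41, max_so_far = 41
Position 9 (value 7): max_ending_here = 48, max_so_far = 48

Maximum subarray: [4, 15, 0, -5, 7, 0, 8, 12, 0, 7]
Maximum sum: 48

The maximum subarray is [4, 15, 0, -5, 7, 0, 8, 12, 0, 7] with sum 48. This subarray runs from index 0 to index 9.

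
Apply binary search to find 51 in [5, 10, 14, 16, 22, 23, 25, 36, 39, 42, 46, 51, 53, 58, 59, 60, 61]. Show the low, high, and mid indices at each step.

Binary search for 51 in [5, 10, 14, 16, 22, 23, 25, 36, 39, 42, 46, 51, 53, 58, 59, 60, 61]:

lo=0, hi=16, mid=8, arr[mid]=39 -> 39 < 51, search right half
lo=9, hi=16, mid=12, arr[mid]=53 -> 53 > 51, search left half
lo=9, hi=11, mid=10, arr[mid]=46 -> 46 < 51, search right half
lo=11, hi=11, mid=11, arr[mid]=51 -> Found target at index 11!

Binary search finds 51 at index 11 after 4 comparisons. The search repeatedly halves the search space by comparing with the middle element.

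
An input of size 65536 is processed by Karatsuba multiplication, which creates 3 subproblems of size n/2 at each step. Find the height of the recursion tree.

For divide and conquer with division factor 2:

Problem sizes at each level:
Level 0: 65536
Level 1: 32768
Level 2: 16384
Level 3: 8192
Level 4: 4096
Level 5: 2048
Level 6: 1024
Level 7: 512
Level 8: 256
Level 9: 128
Level 10: 64
Level 11: 32
Level 12: 16
Level 13: 8
Level 14: 4
Level 15: 2
Level 16: 1

The root is level 0 and the size-1 base case is level 16 (the tree spans levels 0 through 16, i.e. 17 levels counting the root), so the depth is the number of divisions: log_2(65536) = 16

The recursion tree depth is log_2(65536) = 16. At each level, the problem size is divided by 2, so it takes 16 divisions to reduce to a base case of size 1. The algorithm makes 3 recursive calls at each level.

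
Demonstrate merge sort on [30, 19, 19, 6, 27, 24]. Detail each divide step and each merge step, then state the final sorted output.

Merge sort trace:

Split: [30, 19, 19, 6, 27, 24] -> [30, 19, 19] and [6, 27, 24]
  Split: [30, 19, 19] -> [30] and [19, 19]
    Split: [19, 19] -> [19] and [19]
    Merge: [19] + [19] -> [19, 19]
  Merge: [30] + [19, 19] -> [19, 19, 30]
  Split: [6, 27, 24] -> [6] and [27, 24]
    Split: [27, 24] -> [27] and [24]
    Merge: [27] + [24] -> [24, 27]
  Merge: [6] + [24, 27] -> [6, 24, 27]
Merge: [19, 19, 30] + [6, 24, 27] -> [6, 19, 19, 24, 27, 30]

Final sorted array: [6, 19, 19, 24, 27, 30]

The merge sort proceeds by recursively splitting the array and merging sorted halves.
After all merges, the sorted array is [6, 19, 19, 24, 27, 30].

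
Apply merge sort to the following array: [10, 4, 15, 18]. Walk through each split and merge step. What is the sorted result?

Merge sort trace:

Split: [10, 4, 15, 18] -> [10, 4] and [15, 18]
  Split: [10, 4] -> [10] and [4]
  Merge: [10] + [4] -> [4, 10]
  Split: [15, 18] -> [15] and [18]
  Merge: [15] + [18] -> [15, 18]
Merge: [4, 10] + [15, 18] -> [4, 10, 15, 18]

Final sorted array: [4, 10, 15, 18]

The merge sort proceeds by recursively splitting the array and merging sorted halves.
After all merges, the sorted array is [4, 10, 15, 18].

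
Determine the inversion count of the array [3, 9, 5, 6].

Finding inversions in [3, 9, 5, 6]:

(1, 2): arr[1]=9 > arr[2]=5
(1, 3): arr[1]=9 > arr[3]=6

Total inversions: 2

The array has 2 inversion(s): (1,2), (1,3). Each pair (i,j) satisfies i < j and arr[i] > arr[j].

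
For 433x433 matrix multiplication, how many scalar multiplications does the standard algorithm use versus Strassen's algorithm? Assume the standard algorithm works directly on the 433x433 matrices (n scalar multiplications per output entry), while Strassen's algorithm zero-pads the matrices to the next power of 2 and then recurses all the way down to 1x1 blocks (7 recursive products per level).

Matrix multiplication for 433x433 matrices:

Strassen's algorithm requires power-of-2 dimensions. Pad 433x433 to 512x512 (next power of 2).

Standard algorithm: 433^3 = 81182737 multiplications
Strassen's algorithm: 7^(log2(512)) = 7^9 = 40353607 multiplications
Savings: 81182737 - 40353607 = 40829130 multiplications

Standard: 81182737 multiplications (433^3). Strassen: 40353607 multiplications (7^9, after padding to 512x512). Strassen reduces 8 recursive multiplications to 7 at each level.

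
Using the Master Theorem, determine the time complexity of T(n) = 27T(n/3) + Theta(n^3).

Master Theorem for T(n) = 27T(n/3) + O(n^3):

a = 27, b = 3, c = 3
log_b(a) = log_3(27) = 3.0000

Case 2: c = 3 = log_3(27) = 3.0000
T(n) = O(n^3 log n) = O(n^3 log n)

For T(n) = 27T(n/3) + O(n^3): log_3(27) = 3.0000. This is Case 2 of the Master Theorem (c = log_b(a), equal work at all levels), giving O(n^3 log n).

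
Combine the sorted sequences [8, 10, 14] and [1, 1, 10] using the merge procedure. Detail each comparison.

Merging process:

Compare 8 vs 1: take 1 from right. Merged: [1]
Compare 8 vs 1: take 1 from right. Merged: [1, 1]
Compare 8 vs 10: take 8 from left. Merged: [1, 1, 8]
Compare 10 vs 10: take 10 from left. Merged: [1, 1, 8, 10]
Compare 14 vs 10: take 10 from right. Merged: [1, 1, 8, 10, 10]
Append remaining from left: [14]. Merged: [1, 1, 8, 10, 10, 14]

Final merged array: [1, 1, 8, 10, 10, 14]
Total comparisons: 5

The merged array is [1, 1, 8, 10, 10, 14], requiring 5 comparisons. The merge step runs in O(n) time where n is the total number of elements.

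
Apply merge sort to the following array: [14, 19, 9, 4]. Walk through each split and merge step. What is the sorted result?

Merge sort trace:

Split: [14, 19, 9, 4] -> [14, 19] and [9, 4]
  Split: [14, 19] -> [14] and [19]
  Merge: [14] + [19] -> [14, 19]
  Split: [9, 4] -> [9] and [4]
  Merge: [9] + [4] -> [4, 9]
Merge: [14, 19] + [4, 9] -> [4, 9, 14, 19]

Final sorted array: [4, 9, 14, 19]

The merge sort proceeds by recursively splitting the array and merging sorted halves.
After all merges, the sorted array is [4, 9, 14, 19].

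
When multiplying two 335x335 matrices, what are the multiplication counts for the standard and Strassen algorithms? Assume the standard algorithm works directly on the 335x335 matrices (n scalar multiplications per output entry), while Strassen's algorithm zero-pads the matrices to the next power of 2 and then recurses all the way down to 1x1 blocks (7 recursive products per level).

Matrix multiplication for 335x335 matrices:

Strassen's algorithm requires power-of-2 dimensions. Pad 335x335 to 512x512 (next power of 2).

Standard algorithm: 335^3 = 37595375 multiplications
Strassen's algorithm: 7^(log2(512)) = 7^9 = 40353607 multiplications
Difference: 37595375 - 40353607 = -2758232 (Strassen uses MORE here due to padding overhead — for small or just-over-power-of-2 n, padding can outweigh the per-level savings)

Standard: 37595375 multiplications (335^3). Strassen: 40353607 multiplications (7^9, after padding to 512x512). Strassen reduces 8 recursive multiplications to 7 at each level.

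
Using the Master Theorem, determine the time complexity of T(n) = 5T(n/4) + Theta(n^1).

Master Theorem for T(n) = 5T(n/4) + O(n^1):

a = 5, b = 4, c = 1
log_b(a) = log_4(5) = 1.1610

Case 1: c = 1 < log_4(5) = 1.1610
T(n) = O(n^(log_4 5))

For T(n) = 5T(n/4) + O(n^1): log_4(5) = 1.1610. This is Case 1 of the Master Theorem (c < log_b(a), work dominated by leaves), giving O(n^(log_4 5)).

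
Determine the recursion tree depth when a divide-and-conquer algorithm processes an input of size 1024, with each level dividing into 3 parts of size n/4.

For divide and conquer with division factor 4:

Problem sizes at each level:
Level 0: 1024
Level 1: 256
Level 2: 64
Level 3: 16
Level 4: 4
Level 5: 1

The root is level 0 and the size-1 base case is level 5 (the tree spans levels 0 through 5, i.e. 6 levels counting the root), so the depth is the number of divisions: log_4(1024) = 5

The recursion tree depth is log_4(1024) = 5. At each level, the problem size is divided by 4, so it takes 5 divisions to reduce to a base case of size 1. The algorithm makes 3 recursive calls at each level.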